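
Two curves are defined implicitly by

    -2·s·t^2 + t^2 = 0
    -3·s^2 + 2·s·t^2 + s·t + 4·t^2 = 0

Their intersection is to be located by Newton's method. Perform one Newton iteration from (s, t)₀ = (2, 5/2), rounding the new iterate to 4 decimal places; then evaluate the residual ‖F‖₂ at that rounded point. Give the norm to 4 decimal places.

11.7648

At (2, 5/2): F = (-18.7500, 43.0000).
Jacobian J = [[-2·t^2, -4·s·t + 2·t], [-6·s + 2·t^2 + t, 4·s·t + s + 8·t]].
At the point, J = [[-12.5000, -15.0000], [3.0000, 42.0000]] (det J = -480.0000).
Solving J·Δ = −F gives Δ = (-0.2969, -1.0026).
Then the next iterate is (s, t)₁ = (1.7031, 1.4974).
Re-evaluating at (1.7031, 1.4974): F = (-5.395198, 10.454805), so ‖F‖₂ = 11.7648.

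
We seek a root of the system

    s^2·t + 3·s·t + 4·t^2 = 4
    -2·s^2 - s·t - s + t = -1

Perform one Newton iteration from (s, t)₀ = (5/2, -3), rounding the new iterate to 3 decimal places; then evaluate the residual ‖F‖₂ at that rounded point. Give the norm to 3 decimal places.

At (5/2, -3): F = (-9.250, -9.500).
Jacobian J = [[2·s·t + 3·t, s^2 + 3·s + 8·t], [-4·s - t - 1, -s + 1]].
At the point, J = [[-24.000, -10.250], [-8.000, -1.500]] (det J = -46.000).
Solving J·Δ = −F gives Δ = (-1.815, 3.348).
Then the next iterate is (s, t)₁ = (0.685, 0.348).
Re-evaluating at (0.685, 0.348): F = (-2.63715, -0.51383), so ‖F‖₂ = 2.687.

2.687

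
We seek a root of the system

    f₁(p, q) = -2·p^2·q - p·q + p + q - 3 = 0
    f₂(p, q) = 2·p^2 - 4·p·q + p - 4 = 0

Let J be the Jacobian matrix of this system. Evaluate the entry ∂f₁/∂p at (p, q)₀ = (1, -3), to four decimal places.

∂f₁/∂p = -4·p·q - q + 1.
At (1, -3) this is 16.0000.

16.0000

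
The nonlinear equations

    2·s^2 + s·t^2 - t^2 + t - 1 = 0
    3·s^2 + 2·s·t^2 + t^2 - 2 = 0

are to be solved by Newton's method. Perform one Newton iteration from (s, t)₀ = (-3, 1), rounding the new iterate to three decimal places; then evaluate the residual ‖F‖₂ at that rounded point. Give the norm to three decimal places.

25.612

At (-3, 1): F = (14.000, 20.000).
Jacobian J = [[4·s + t^2, 2·s·t - 2·t + 1], [6·s + 2·t^2, 4·s·t + 2·t]].
At the point, J = [[-11.000, -7.000], [-16.000, -10.000]] (det J = -2.000).
Solving J·Δ = −F gives Δ = (0.000, 2.000).
Then the next iterate is (s, t)₁ = (-3.000, 3.000).
Re-evaluating at (-3.000, 3.000): F = (-16.000, -20.000), so ‖F‖₂ = 25.612.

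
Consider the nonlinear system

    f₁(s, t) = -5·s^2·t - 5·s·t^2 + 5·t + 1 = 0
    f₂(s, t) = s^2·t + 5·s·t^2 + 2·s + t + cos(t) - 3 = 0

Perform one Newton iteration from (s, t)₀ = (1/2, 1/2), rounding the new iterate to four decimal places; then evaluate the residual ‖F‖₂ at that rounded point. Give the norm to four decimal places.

0.9976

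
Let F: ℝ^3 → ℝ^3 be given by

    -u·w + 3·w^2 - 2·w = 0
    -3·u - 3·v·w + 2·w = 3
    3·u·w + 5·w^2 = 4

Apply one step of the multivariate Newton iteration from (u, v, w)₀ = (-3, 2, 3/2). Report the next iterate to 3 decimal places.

At (-3, 2, 3/2): F = (8.250, 0.000, -6.250).
Jacobian J = [[-w, 0, -u + 6·w - 2], [-3, -3·w, -3·v + 2], [3·w, 0, 3·u + 10·w]].
At the point, J = [[-1.500, 0.000, 10.000], [-3.000, -4.500, -4.000], [4.500, 0.000, 6.000]] (det J = 243.000).
Solving J·Δ = −F gives Δ = (2.074, -0.926, -0.514).
Then the next iterate is (u, v, w)₁ = (-0.926, 1.074, 0.986).

(-0.926, 1.074, 0.986)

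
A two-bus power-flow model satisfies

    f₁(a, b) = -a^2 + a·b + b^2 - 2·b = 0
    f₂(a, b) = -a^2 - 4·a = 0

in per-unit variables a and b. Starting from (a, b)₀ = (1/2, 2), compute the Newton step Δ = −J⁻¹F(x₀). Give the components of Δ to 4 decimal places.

At (1/2, 2): F = (0.7500, -2.2500).
Jacobian J = [[-2·a + b, a + 2·b - 2], [-2·a - 4, 0]].
At the point, J = [[1.0000, 2.5000], [-5.0000, 0.0000]] (det J = 12.5000).
Solving J·Δ = −F gives Δ = (-0.4500, -0.1200).

(-0.4500, -0.1200)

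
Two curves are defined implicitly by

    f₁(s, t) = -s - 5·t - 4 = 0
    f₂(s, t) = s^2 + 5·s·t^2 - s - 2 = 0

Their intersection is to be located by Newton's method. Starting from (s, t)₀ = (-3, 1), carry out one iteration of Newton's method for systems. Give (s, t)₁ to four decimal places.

(-10.7500, 1.3500)

At (-3, 1): F = (-6.0000, -5.0000).
Jacobian J = [[-1, -5], [2·s + 5·t^2 - 1, 10·s·t]].
At the point, J = [[-1.0000, -5.0000], [-2.0000, -30.0000]] (det J = 20.0000).
Solving J·Δ = −F gives Δ = (-7.7500, 0.3500).
Then the next iterate is (s, t)₁ = (-10.7500, 1.3500).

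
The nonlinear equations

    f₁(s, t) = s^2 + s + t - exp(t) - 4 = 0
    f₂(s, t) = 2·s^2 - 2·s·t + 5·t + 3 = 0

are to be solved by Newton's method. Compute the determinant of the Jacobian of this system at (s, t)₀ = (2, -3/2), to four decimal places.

-3.5456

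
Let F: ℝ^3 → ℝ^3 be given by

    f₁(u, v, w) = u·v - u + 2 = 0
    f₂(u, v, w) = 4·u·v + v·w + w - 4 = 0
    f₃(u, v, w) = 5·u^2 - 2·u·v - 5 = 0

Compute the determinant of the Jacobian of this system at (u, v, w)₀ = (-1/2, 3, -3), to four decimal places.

J = [[v - 1, u, 0], [4·v, 4·u + w, v + 1], [10·u - 2·v, -2·u, 0]].
At the point, J = [[2.0000, -0.5000, 0.0000], [12.0000, -5.0000, 4.0000], [-11.0000, 1.0000, 0.0000]].
det J = 14.0000.

14.0000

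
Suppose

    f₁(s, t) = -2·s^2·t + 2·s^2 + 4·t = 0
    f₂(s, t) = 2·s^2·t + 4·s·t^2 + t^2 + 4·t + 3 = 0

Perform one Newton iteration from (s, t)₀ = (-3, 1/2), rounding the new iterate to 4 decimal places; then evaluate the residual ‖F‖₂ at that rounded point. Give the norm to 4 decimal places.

5.6015

At (-3, 1/2): F = (11.0000, 11.2500).
Jacobian J = [[-4·s·t + 4·s, -2·s^2 + 4], [4·s·t + 4·t^2, 2·s^2 + 8·s·t + 2·t + 4]].
At the point, J = [[-6.0000, -14.0000], [-5.0000, 11.0000]] (det J = -136.0000).
Solving J·Δ = −F gives Δ = (2.0478, -0.0919).
Then the next iterate is (s, t)₁ = (-0.9522, 0.4081).
Re-evaluating at (-0.9522, 0.4081): F = (2.705734, 4.904643), so ‖F‖₂ = 5.6015.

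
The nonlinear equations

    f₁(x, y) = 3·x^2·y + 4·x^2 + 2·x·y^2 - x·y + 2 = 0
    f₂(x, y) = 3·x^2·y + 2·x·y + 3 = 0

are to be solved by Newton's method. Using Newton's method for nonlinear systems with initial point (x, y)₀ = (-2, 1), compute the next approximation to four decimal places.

At (-2, 1): F = (28.0000, 11.0000).
Jacobian J = [[6·x·y + 8·x + 2·y^2 - y, 3·x^2 + 4·x·y - x], [6·x·y + 2·y, 3·x^2 + 2·x]].
At the point, J = [[-27.0000, 6.0000], [-10.0000, 8.0000]] (det J = -156.0000).
Solving J·Δ = −F gives Δ = (1.0128, -0.1090).
Then the next iterate is (x, y)₁ = (-0.9872, 0.8910).

(-0.9872, 0.8910)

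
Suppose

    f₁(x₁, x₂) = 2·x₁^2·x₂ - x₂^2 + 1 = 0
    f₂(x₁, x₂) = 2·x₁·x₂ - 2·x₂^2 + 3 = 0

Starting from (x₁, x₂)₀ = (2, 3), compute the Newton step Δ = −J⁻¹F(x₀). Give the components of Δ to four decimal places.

(-0.5980, -0.8235)

At (2, 3): F = (16.0000, -3.0000).
Jacobian J = [[4·x₁·x₂, 2·x₁^2 - 2·x₂], [2·x₂, 2·x₁ - 4·x₂]].
At the point, J = [[24.0000, 2.0000], [6.0000, -8.0000]] (det J = -204.0000).
Solving J·Δ = −F gives Δ = (-0.5980, -0.8235).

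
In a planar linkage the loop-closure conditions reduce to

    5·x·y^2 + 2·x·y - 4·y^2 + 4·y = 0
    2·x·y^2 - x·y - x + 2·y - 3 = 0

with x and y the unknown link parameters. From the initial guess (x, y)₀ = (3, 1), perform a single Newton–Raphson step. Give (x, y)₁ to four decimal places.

(-0.4156, 1.0909)

At (3, 1): F = (21.0000, -1.0000).
Jacobian J = [[5·y^2 + 2·y, 10·x·y + 2·x - 8·y + 4], [2·y^2 - y - 1, 4·x·y - x + 2]].
At the point, J = [[7.0000, 32.0000], [0.0000, 11.0000]] (det J = 77.0000).
Solving J·Δ = −F gives Δ = (-3.4156, 0.0909).
Then the next iterate is (x, y)₁ = (-0.4156, 1.0909).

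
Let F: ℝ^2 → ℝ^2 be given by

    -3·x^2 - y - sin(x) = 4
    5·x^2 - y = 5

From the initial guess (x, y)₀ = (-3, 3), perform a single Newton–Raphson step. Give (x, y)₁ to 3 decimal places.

(-1.554, -3.392)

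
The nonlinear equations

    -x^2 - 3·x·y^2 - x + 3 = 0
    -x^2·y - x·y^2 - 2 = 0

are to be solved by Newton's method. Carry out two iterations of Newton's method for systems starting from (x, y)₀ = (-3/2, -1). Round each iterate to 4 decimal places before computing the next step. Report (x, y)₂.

(-2.4926, -0.3343)

At (-3/2, -1): F = (6.7500, 1.7500).
Jacobian J = [[-2·x - 3·y^2 - 1, -6·x·y], [-2·x·y - y^2, -x^2 - 2·x·y]].
At the point, J = [[-1.0000, -9.0000], [-4.0000, -5.2500]] (det J = -30.7500).
Solving J·Δ = −F gives Δ = (-0.6402, 0.8211).
Then the next iterate is (x, y)₁ = (-2.1402, -0.1789).
Round to (-2.1402, -0.1789) and repeat: F = (0.765237, -1.112059), J = [[3.184384, -2.297291], [-0.797769, -5.346220]].
Δ = (-0.3524, -0.1554), so (x, y)₂ = (-2.4926, -0.3343).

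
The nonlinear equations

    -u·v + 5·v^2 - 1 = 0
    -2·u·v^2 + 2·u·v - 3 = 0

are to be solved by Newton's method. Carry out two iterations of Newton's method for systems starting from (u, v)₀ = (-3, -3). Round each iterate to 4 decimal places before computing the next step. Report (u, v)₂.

At (-3, -3): F = (35.0000, 69.0000).
Jacobian J = [[-v, -u + 10·v], [-2·v^2 + 2·v, -4·u·v + 2·u]].
At the point, J = [[3.0000, -27.0000], [-24.0000, -42.0000]] (det J = -774.0000).
Solving J·Δ = −F gives Δ = (0.5078, 1.3527).
Then the next iterate is (u, v)₁ = (-2.4922, -1.6473).
Round to (-2.4922, -1.6473) and repeat: F = (8.462585, 18.736456), J = [[1.6473, -13.9808], [-8.721795, -21.406004]].
Δ = (0.5140, 0.6659), so (u, v)₂ = (-1.9782, -0.9814).

(-1.9782, -0.9814)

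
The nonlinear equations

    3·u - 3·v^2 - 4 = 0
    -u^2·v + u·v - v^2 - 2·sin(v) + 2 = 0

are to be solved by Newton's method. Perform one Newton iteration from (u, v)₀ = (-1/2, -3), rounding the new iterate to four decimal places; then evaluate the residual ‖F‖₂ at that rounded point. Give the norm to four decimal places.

7.9380

At (-1/2, -3): F = (-32.5000, -4.467760).
Jacobian J = [[3, -6·v], [-2·u·v + v, -u^2 + u - 2·v - 2·cos(v)]].
At the point, J = [[3.0000, 18.0000], [-6.0000, 7.229985]] (det J = 129.689955).
Solving J·Δ = −F gives Δ = (1.1917, 1.6069).
Then the next iterate is (u, v)₁ = (0.6917, -1.3931).
Re-evaluating at (0.6917, -1.3931): F = (-7.747083, 1.730699), so ‖F‖₂ = 7.9380.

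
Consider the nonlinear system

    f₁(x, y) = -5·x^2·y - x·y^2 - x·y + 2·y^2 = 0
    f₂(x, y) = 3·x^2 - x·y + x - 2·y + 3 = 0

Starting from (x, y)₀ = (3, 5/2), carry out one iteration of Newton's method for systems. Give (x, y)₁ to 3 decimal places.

(1.672, 2.217)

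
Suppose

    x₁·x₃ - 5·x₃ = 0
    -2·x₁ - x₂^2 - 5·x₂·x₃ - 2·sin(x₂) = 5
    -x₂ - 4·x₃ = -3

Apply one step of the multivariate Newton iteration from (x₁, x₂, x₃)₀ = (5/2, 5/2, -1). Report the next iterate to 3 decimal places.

(5.492, 7.787, -1.197)

At (5/2, 5/2, -1): F = (2.500, -4.94694, 4.500).
Jacobian J = [[x₃, 0, x₁ - 5], [-2, -2·x₂ - 5·x₃ - 2·cos(x₂), -5·x₂], [0, -1, -4]].
At the point, J = [[-1.000, 0.000, -2.500], [-2.000, 1.60229, -12.500], [0.000, -1.000, -4.000]] (det J = 13.90915).
Solving J·Δ = −F gives Δ = (2.992, 5.287, -0.197).
Then the next iterate is (x₁, x₂, x₃)₁ = (5.492, 7.787, -1.197).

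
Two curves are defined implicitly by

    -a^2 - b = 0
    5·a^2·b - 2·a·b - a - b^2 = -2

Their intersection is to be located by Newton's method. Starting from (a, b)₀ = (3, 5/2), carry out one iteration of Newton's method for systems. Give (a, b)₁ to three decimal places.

At (3, 5/2): F = (-11.500, 90.250).
Jacobian J = [[-2·a, -1], [10·a·b - 2·b - 1, 5·a^2 - 2·a - 2·b]].
At the point, J = [[-6.000, -1.000], [69.000, 34.000]] (det J = -135.000).
Solving J·Δ = −F gives Δ = (-2.228, 1.867).
Then the next iterate is (a, b)₁ = (0.772, 4.367).

(0.772, 4.367)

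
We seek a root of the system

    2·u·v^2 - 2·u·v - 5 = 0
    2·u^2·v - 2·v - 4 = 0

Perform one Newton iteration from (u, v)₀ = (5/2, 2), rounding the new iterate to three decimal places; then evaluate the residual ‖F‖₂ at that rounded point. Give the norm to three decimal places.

3.345

At (5/2, 2): F = (5.000, 17.000).
Jacobian J = [[2·v^2 - 2·v, 4·u·v - 2·u], [4·u·v, 2·u^2 - 2]].
At the point, J = [[4.000, 15.000], [20.000, 10.500]] (det J = -258.000).
Solving J·Δ = −F gives Δ = (-0.785, -0.124).
Then the next iterate is (u, v)₁ = (1.715, 1.876).
Re-evaluating at (1.715, 1.876): F = (0.63678, 3.28348), so ‖F‖₂ = 3.345.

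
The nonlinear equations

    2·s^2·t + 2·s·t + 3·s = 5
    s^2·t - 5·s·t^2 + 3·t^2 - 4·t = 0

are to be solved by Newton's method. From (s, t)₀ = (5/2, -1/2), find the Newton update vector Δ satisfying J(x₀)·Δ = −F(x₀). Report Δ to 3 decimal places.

(0.401, 0.426)

At (5/2, -1/2): F = (-6.250, -3.500).
Jacobian J = [[4·s·t + 2·t + 3, 2·s^2 + 2·s], [2·s·t - 5·t^2, s^2 - 10·s·t + 6·t - 4]].
At the point, J = [[-3.000, 17.500], [-3.750, 11.750]] (det J = 30.375).
Solving J·Δ = −F gives Δ = (0.401, 0.426).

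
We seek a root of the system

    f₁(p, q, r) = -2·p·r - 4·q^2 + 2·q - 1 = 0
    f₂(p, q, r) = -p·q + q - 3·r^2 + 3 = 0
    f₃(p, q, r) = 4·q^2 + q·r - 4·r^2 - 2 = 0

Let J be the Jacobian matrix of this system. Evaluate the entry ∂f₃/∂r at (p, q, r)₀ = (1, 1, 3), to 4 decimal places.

-23.0000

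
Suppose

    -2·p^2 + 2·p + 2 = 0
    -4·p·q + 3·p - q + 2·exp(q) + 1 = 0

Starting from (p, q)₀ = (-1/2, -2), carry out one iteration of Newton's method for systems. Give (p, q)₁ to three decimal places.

At (-1/2, -2): F = (0.500, -2.22933).
Jacobian J = [[-4·p + 2, 0], [-4·q + 3, -4·p + 2·exp(q) - 1]].
At the point, J = [[4.000, 0.000], [11.000, 1.27067]] (det J = 5.08268).
Solving J·Δ = −F gives Δ = (-0.125, 2.837).
Then the next iterate is (p, q)₁ = (-0.625, 0.837).

(-0.625, 0.837)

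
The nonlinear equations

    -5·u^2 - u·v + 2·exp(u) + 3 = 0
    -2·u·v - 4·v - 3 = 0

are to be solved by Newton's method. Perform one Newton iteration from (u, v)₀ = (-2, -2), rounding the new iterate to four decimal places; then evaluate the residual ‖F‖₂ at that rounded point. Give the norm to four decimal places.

At (-2, -2): F = (-20.729329, -3.0000).
Jacobian J = [[-10·u - v + 2·exp(u), -u], [-2·v, -2·u - 4]].
At the point, J = [[22.270671, 2.0000], [4.0000, 0.0000]] (det J = -8.0000).
Solving J·Δ = −F gives Δ = (0.7500, 2.0132).
Then the next iterate is (u, v)₁ = (-1.2500, 0.0132).
Re-evaluating at (-1.2500, 0.0132): F = (-4.222990, -3.0198), so ‖F‖₂ = 5.1916.

5.1916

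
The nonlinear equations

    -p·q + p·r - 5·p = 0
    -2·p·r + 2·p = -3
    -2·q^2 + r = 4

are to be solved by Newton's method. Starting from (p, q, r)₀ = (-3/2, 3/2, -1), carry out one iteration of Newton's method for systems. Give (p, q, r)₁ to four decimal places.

At (-3/2, 3/2, -1): F = (11.2500, -3.0000, -9.5000).
Jacobian J = [[-q + r - 5, -p, p], [-2·r + 2, 0, -2·p], [0, -4·q, 1]].
At the point, J = [[-7.5000, 1.5000, -1.5000], [4.0000, 0.0000, 3.0000], [0.0000, -6.0000, 1.0000]] (det J = -105.0000).
Solving J·Δ = −F gives Δ = (1.3071, -1.7071, -0.7429).
Then the next iterate is (p, q, r)₁ = (-0.1929, -0.2071, -1.7429).

(-0.1929, -0.2071, -1.7429)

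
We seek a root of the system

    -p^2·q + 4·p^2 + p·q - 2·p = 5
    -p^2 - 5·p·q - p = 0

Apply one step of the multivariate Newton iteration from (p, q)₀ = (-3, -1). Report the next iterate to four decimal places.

At (-3, -1): F = (49.0000, -21.0000).
Jacobian J = [[-2·p·q + 8·p + q - 2, -p^2 + p], [-2·p - 5·q - 1, -5·p]].
At the point, J = [[-33.0000, -12.0000], [10.0000, 15.0000]] (det J = -375.0000).
Solving J·Δ = −F gives Δ = (1.2880, 0.5413).
Then the next iterate is (p, q)₁ = (-1.7120, -0.4587).

(-1.7120, -0.4587)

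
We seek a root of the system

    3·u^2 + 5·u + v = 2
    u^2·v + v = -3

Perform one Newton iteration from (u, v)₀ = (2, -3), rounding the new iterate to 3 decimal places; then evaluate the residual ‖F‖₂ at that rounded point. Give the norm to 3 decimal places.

At (2, -3): F = (17.000, -12.000).
Jacobian J = [[6·u + 5, 1], [2·u·v, u^2 + 1]].
At the point, J = [[17.000, 1.000], [-12.000, 5.000]] (det J = 97.000).
Solving J·Δ = −F gives Δ = (-1.000, 0.000).
Then the next iterate is (u, v)₁ = (1.000, -3.000).
Re-evaluating at (1.000, -3.000): F = (3.000, -3.000), so ‖F‖₂ = 4.243.

4.243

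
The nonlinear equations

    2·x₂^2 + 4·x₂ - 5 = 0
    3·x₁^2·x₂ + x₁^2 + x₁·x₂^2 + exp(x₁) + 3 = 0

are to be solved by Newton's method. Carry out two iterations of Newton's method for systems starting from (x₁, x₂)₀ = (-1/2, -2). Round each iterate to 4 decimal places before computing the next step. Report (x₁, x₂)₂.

At (-1/2, -2): F = (-5.0000, 0.356531).
Jacobian J = [[0, 4·x₂ + 4], [6·x₁·x₂ + 2·x₁ + x₂^2 + exp(x₁), 3·x₁^2 + 2·x₁·x₂]].
At the point, J = [[0.0000, -4.0000], [9.606531, 2.7500]] (det J = 38.426123).
Solving J·Δ = −F gives Δ = (0.3207, -1.2500).
Then the next iterate is (x₁, x₂)₁ = (-0.1793, -3.2500).
Round to (-0.1793, -3.2500) and repeat: F = (3.1250, 1.660700), J = [[0.0000, -9.0000], [14.536105, 1.261895]].
Δ = (-0.1444, 0.3472), so (x₁, x₂)₂ = (-0.3237, -2.9028).

(-0.3237, -2.9028)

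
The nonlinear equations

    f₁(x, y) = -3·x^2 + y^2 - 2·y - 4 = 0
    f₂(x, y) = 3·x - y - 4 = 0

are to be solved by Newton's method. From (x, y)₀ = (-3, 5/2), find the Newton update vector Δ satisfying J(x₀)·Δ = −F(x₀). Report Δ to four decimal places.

At (-3, 5/2): F = (-29.7500, -15.5000).
Jacobian J = [[-6·x, 2·y - 2], [3, -1]].
At the point, J = [[18.0000, 3.0000], [3.0000, -1.0000]] (det J = -27.0000).
Solving J·Δ = −F gives Δ = (2.8241, -7.0278).

(2.8241, -7.0278)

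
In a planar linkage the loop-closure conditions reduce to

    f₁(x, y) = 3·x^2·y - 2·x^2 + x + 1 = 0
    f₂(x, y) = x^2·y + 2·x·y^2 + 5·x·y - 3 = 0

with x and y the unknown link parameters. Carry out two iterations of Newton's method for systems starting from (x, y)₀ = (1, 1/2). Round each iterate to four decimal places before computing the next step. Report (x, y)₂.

At (1, 1/2): F = (1.5000, 0.5000).
Jacobian J = [[6·x·y - 4·x + 1, 3·x^2], [2·x·y + 2·y^2 + 5·y, x^2 + 4·x·y + 5·x]].
At the point, J = [[0.0000, 3.0000], [4.0000, 8.0000]] (det J = -12.0000).
Solving J·Δ = −F gives Δ = (0.8750, -0.5000).
Then the next iterate is (x, y)₁ = (1.8750, 0.0000).
Round to (1.8750, 0.0000) and repeat: F = (-4.156250, -3.0000), J = [[-6.5000, 10.546875], [0.0000, 12.890625]].
Δ = (-0.2618, 0.2327), so (x, y)₂ = (1.6132, 0.2327).

(1.6132, 0.2327)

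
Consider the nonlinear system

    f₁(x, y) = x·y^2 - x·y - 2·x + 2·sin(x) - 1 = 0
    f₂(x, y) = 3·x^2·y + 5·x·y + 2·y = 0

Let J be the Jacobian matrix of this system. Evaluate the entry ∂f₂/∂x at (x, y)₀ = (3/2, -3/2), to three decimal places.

-21.000

∂f₂/∂x = 6·x·y + 5·y.
At (3/2, -3/2) this is -21.000.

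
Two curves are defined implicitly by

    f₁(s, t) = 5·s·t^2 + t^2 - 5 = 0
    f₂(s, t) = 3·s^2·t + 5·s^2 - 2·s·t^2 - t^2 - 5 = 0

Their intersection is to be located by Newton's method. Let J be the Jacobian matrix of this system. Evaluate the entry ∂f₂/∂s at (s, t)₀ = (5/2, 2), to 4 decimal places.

∂f₂/∂s = 6·s·t + 10·s - 2·t^2.
At (5/2, 2) this is 47.0000.

47.0000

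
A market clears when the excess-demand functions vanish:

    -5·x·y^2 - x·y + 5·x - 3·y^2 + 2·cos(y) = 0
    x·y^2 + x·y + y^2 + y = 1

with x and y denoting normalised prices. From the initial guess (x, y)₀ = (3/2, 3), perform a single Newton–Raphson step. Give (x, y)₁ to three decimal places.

(-8.256, 8.032)

At (3/2, 3): F = (-93.47998, 29.000).
Jacobian J = [[-5·y^2 - y + 5, -10·x·y - x - 6·y - 2·sin(y)], [y^2 + y, 2·x·y + x + 2·y + 1]].
At the point, J = [[-43.000, -64.78224], [12.000, 17.500]] (det J = 24.88688).
Solving J·Δ = −F gives Δ = (-9.756, 5.032).
Then the next iterate is (x, y)₁ = (-8.256, 8.032).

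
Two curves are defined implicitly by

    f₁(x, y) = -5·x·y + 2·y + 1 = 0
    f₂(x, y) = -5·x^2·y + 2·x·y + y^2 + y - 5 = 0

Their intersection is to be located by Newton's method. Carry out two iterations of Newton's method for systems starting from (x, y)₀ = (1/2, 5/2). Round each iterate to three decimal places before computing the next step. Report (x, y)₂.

(0.505, 1.900)

At (1/2, 5/2): F = (-0.250, 3.125).
Jacobian J = [[-5·y, -5·x + 2], [-10·x·y + 2·y, -5·x^2 + 2·x + 2·y + 1]].
At the point, J = [[-12.500, -0.500], [-7.500, 5.750]] (det J = -75.625).
Solving J·Δ = −F gives Δ = (0.002, -0.541).
Then the next iterate is (x, y)₁ = (0.502, 1.959).
Round to (0.502, 1.959) and repeat: F = (0.00091, 0.29514), J = [[-9.795, -0.510], [-5.91618, 4.66198]].
Δ = (0.003, -0.059), so (x, y)₂ = (0.505, 1.900).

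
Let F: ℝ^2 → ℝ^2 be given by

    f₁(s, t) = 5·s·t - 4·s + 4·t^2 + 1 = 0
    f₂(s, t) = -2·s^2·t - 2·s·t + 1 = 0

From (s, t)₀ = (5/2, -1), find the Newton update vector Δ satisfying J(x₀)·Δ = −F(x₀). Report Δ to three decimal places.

At (5/2, -1): F = (-17.500, 18.500).
Jacobian J = [[5·t - 4, 5·s + 8·t], [-4·s·t - 2·t, -2·s^2 - 2·s]].
At the point, J = [[-9.000, 4.500], [12.000, -17.500]] (det J = 103.500).
Solving J·Δ = −F gives Δ = (-2.155, -0.420).

(-2.155, -0.420)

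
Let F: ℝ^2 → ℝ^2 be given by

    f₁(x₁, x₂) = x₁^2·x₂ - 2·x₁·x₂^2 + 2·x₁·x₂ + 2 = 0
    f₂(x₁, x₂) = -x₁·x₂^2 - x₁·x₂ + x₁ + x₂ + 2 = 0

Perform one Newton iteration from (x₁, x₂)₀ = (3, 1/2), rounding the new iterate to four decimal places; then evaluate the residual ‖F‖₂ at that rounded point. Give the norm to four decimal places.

4.0992

At (3, 1/2): F = (8.0000, 3.2500).
Jacobian J = [[2·x₁·x₂ - 2·x₂^2 + 2·x₂, x₁^2 - 4·x₁·x₂ + 2·x₁], [-x₂^2 - x₂ + 1, -2·x₁·x₂ - x₁ + 1]].
At the point, J = [[3.5000, 9.0000], [0.2500, -5.0000]] (det J = -19.7500).
Solving J·Δ = −F gives Δ = (-3.5063, 0.4747).
Then the next iterate is (x₁, x₂)₁ = (-0.5063, 0.9747).
Re-evaluating at (-0.5063, 0.9747): F = (2.224884, 3.442896), so ‖F‖₂ = 4.0992.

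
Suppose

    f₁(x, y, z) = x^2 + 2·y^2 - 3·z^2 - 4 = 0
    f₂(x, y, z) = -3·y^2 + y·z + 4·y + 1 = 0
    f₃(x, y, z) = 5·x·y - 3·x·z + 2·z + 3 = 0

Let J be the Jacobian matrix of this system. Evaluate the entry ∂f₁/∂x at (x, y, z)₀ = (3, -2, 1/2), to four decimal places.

∂f₁/∂x = 2·x.
At (3, -2, 1/2) this is 6.0000.

6.0000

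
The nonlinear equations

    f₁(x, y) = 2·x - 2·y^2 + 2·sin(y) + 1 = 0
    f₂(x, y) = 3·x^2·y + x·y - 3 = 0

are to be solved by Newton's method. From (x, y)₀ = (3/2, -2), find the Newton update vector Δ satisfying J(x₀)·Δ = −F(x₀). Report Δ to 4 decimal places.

(-0.5741, 0.9720)

At (3/2, -2): F = (-5.818595, -19.5000).
Jacobian J = [[2, -4·y + 2·cos(y)], [6·x·y + y, 3·x^2 + x]].
At the point, J = [[2.0000, 7.167706], [-20.0000, 8.2500]] (det J = 159.854127).
Solving J·Δ = −F gives Δ = (-0.5741, 0.9720).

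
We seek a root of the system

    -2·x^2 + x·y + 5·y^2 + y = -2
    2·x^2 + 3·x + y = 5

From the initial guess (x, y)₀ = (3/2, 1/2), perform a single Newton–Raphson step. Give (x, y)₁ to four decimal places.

(1.0377, 0.1610)

At (3/2, 1/2): F = (0.0000, 4.5000).
Jacobian J = [[-4·x + y, x + 10·y + 1], [4·x + 3, 1]].
At the point, J = [[-5.5000, 7.5000], [9.0000, 1.0000]] (det J = -73.0000).
Solving J·Δ = −F gives Δ = (-0.4623, -0.3390).
Then the next iterate is (x, y)₁ = (1.0377, 0.1610).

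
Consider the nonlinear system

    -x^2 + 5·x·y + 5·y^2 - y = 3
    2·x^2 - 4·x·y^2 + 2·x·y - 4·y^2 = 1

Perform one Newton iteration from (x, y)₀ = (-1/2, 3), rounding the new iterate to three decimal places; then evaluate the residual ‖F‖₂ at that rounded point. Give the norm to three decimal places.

At (-1/2, 3): F = (31.250, -21.500).
Jacobian J = [[-2·x + 5·y, 5·x + 10·y - 1], [4·x - 4·y^2 + 2·y, -8·x·y + 2·x - 8·y]].
At the point, J = [[16.000, 26.500], [-32.000, -13.000]] (det J = 640.000).
Solving J·Δ = −F gives Δ = (-0.255, -1.025).
Then the next iterate is (x, y)₁ = (-0.755, 1.975).
Re-evaluating at (-0.755, 1.975): F = (6.50247, -6.66481), so ‖F‖₂ = 9.311.

9.311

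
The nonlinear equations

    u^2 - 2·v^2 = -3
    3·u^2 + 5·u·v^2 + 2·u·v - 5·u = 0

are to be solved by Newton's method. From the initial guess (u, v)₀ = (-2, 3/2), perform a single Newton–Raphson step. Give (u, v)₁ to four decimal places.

(-0.9623, 1.2249)

At (-2, 3/2): F = (2.5000, -6.5000).
Jacobian J = [[2·u, -4·v], [6·u + 5·v^2 + 2·v - 5, 10·u·v + 2·u]].
At the point, J = [[-4.0000, -6.0000], [-2.7500, -34.0000]] (det J = 119.5000).
Solving J·Δ = −F gives Δ = (1.0377, -0.2751).
Then the next iterate is (u, v)₁ = (-0.9623, 1.2249).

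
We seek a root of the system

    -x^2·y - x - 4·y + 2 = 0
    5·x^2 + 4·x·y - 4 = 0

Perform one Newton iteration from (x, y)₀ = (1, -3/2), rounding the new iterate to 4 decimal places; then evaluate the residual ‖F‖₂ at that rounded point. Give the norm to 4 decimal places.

1.8075

At (1, -3/2): F = (8.5000, -5.0000).
Jacobian J = [[-2·x·y - 1, -x^2 - 4], [10·x + 4·y, 4·x]].
At the point, J = [[2.0000, -5.0000], [4.0000, 4.0000]] (det J = 28.0000).
Solving J·Δ = −F gives Δ = (-0.3214, 1.5714).
Then the next iterate is (x, y)₁ = (0.6786, 0.0714).
Re-evaluating at (0.6786, 0.0714): F = (1.002920, -1.503702), so ‖F‖₂ = 1.8075.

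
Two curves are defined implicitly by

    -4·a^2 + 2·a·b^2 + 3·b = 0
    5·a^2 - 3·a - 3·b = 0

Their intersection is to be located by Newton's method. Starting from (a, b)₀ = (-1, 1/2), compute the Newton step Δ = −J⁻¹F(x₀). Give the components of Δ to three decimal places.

(0.200, 1.300)

At (-1, 1/2): F = (-3.000, 6.500).
Jacobian J = [[-8·a + 2·b^2, 4·a·b + 3], [10·a - 3, -3]].
At the point, J = [[8.500, 1.000], [-13.000, -3.000]] (det J = -12.500).
Solving J·Δ = −F gives Δ = (0.200, 1.300).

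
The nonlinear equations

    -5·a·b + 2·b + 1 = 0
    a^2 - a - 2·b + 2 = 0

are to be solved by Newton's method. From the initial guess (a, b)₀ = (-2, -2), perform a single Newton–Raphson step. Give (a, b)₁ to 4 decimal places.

At (-2, -2): F = (-23.0000, 12.0000).
Jacobian J = [[-5·b, -5·a + 2], [2·a - 1, -2]].
At the point, J = [[10.0000, 12.0000], [-5.0000, -2.0000]] (det J = 40.0000).
Solving J·Δ = −F gives Δ = (2.4500, -0.1250).
Then the next iterate is (a, b)₁ = (0.4500, -2.1250).

(0.4500, -2.1250)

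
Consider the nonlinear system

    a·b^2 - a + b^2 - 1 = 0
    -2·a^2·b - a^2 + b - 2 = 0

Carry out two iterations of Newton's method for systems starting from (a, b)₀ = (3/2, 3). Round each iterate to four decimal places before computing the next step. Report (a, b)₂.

At (3/2, 3): F = (20.0000, -14.7500).
Jacobian J = [[b^2 - 1, 2·a·b + 2·b], [-4·a·b - 2·a, -2·a^2 + 1]].
At the point, J = [[8.0000, 15.0000], [-21.0000, -3.5000]] (det J = 287.0000).
Solving J·Δ = −F gives Δ = (-0.5270, -1.0523).
Then the next iterate is (a, b)₁ = (0.9730, 1.9477).
Round to (0.9730, 1.9477) and repeat: F = (5.511645, -4.686917), J = [[2.793535, 7.685624], [-9.526448, -0.893458]].
Δ = (-0.4397, -0.5573), so (a, b)₂ = (0.5333, 1.3904).

(0.5333, 1.3904)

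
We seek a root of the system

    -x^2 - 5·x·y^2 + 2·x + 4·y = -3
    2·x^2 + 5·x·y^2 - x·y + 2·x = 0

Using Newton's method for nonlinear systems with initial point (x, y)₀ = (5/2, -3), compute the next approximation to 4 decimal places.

(1.1771, -2.2500)

At (5/2, -3): F = (-122.7500, 137.5000).
Jacobian J = [[-2·x - 5·y^2 + 2, -10·x·y + 4], [4·x + 5·y^2 - y + 2, 10·x·y - x]].
At the point, J = [[-48.0000, 79.0000], [60.0000, -77.5000]] (det J = -1020.0000).
Solving J·Δ = −F gives Δ = (-1.3229, 0.7500).
Then the next iterate is (x, y)₁ = (1.1771, -2.2500).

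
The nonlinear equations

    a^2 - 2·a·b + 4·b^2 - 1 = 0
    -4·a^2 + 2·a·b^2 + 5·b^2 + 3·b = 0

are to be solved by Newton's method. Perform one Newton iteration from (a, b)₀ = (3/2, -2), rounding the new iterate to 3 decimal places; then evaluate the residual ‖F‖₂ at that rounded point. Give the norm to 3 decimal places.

7.332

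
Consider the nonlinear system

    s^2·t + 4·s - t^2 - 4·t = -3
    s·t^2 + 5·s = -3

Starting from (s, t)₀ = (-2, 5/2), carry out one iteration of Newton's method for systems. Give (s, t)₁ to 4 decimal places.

(-2.1290, 0.4048)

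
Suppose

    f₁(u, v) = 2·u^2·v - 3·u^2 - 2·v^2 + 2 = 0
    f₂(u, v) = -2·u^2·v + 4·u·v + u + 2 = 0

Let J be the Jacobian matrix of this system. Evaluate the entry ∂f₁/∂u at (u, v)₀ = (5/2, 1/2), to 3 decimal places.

∂f₁/∂u = 4·u·v - 6·u.
At (5/2, 1/2) this is -10.000.

-10.000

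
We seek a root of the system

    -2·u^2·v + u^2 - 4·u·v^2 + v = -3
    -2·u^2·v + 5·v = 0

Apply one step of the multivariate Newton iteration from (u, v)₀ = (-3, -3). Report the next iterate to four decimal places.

(-2.4301, -1.5781)

At (-3, -3): F = (171.0000, 39.0000).
Jacobian J = [[-4·u·v + 2·u - 4·v^2, -2·u^2 - 8·u·v + 1], [-4·u·v, -2·u^2 + 5]].
At the point, J = [[-78.0000, -89.0000], [-36.0000, -13.0000]] (det J = -2190.0000).
Solving J·Δ = −F gives Δ = (0.5699, 1.4219).
Then the next iterate is (u, v)₁ = (-2.4301, -1.5781).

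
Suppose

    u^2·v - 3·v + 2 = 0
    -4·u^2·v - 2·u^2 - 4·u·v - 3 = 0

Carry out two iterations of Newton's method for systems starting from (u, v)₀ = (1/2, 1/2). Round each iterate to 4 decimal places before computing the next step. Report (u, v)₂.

(3.1964, 0.1766)

At (1/2, 1/2): F = (0.6250, -5.0000).
Jacobian J = [[2·u·v, u^2 - 3], [-8·u·v - 4·u - 4·v, -4·u^2 - 4·u]].
At the point, J = [[0.5000, -2.7500], [-6.0000, -3.0000]] (det J = -18.0000).
Solving J·Δ = −F gives Δ = (-0.8681, 0.0694).
Then the next iterate is (u, v)₁ = (-0.3681, 0.5694).
Round to (-0.3681, 0.5694) and repeat: F = (0.368952, -2.741220), J = [[-0.419192, -2.864502], [0.871569, 0.930410]].
Δ = (3.5645, -0.3928), so (u, v)₂ = (3.1964, 0.1766).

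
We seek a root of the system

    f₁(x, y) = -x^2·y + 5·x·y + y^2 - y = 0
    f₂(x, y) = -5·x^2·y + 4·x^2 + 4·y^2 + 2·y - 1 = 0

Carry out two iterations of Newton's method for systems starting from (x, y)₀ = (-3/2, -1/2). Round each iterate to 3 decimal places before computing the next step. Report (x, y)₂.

(-0.688, -0.062)

At (-3/2, -1/2): F = (5.625, 13.625).
Jacobian J = [[-2·x·y + 5·y, -x^2 + 5·x + 2·y - 1], [-10·x·y + 8·x, -5·x^2 + 8·y + 2]].
At the point, J = [[-4.000, -11.750], [-19.500, -13.250]] (det J = -176.125).
Solving J·Δ = −F gives Δ = (0.486, 0.313).
Then the next iterate is (x, y)₁ = (-1.014, -0.187).
Round to (-1.014, -0.187) and repeat: F = (1.36233, 3.84002), J = [[-1.31424, -7.47220], [-10.00818, -4.63698]].
Δ = (0.326, 0.125), so (x, y)₂ = (-0.688, -0.062).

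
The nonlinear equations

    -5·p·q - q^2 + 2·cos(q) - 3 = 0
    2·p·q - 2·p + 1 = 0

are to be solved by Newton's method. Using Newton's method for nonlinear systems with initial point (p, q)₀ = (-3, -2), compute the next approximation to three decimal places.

(-0.403, -1.430)

At (-3, -2): F = (-37.83229, 19.000).
Jacobian J = [[-5·q, -5·p - 2·q - 2·sin(q)], [2·q - 2, 2·p]].
At the point, J = [[10.000, 20.81859], [-6.000, -6.000]] (det J = 64.91157).
Solving J·Δ = −F gives Δ = (2.597, 0.570).
Then the next iterate is (p, q)₁ = (-0.403, -1.430).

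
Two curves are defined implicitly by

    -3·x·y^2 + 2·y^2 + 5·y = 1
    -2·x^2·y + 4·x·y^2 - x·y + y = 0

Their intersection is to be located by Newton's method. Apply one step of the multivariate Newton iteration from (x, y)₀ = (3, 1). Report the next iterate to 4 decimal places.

At (3, 1): F = (-3.0000, -8.0000).
Jacobian J = [[-3·y^2, -6·x·y + 4·y + 5], [-4·x·y + 4·y^2 - y, -2·x^2 + 8·x·y - x + 1]].
At the point, J = [[-3.0000, -9.0000], [-9.0000, 4.0000]] (det J = -93.0000).
Solving J·Δ = −F gives Δ = (-0.9032, -0.0323).
Then the next iterate is (x, y)₁ = (2.0968, 0.9677).

(2.0968, 0.9677)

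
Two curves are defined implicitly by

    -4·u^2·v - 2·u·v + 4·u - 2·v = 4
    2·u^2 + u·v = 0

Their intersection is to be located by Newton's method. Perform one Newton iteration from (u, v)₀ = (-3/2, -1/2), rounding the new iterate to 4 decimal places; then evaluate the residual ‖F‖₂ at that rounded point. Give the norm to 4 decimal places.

At (-3/2, -1/2): F = (-6.0000, 5.2500).
Jacobian J = [[-8·u·v - 2·v + 4, -4·u^2 - 2·u - 2], [4·u + v, u]].
At the point, J = [[-1.0000, -8.0000], [-6.5000, -1.5000]] (det J = -50.5000).
Solving J·Δ = −F gives Δ = (1.0099, -0.8762).
Then the next iterate is (u, v)₁ = (-0.4901, -1.3762).
Re-evaluating at (-0.4901, -1.3762): F = (-3.234709, 1.154872), so ‖F‖₂ = 3.4347.

3.4347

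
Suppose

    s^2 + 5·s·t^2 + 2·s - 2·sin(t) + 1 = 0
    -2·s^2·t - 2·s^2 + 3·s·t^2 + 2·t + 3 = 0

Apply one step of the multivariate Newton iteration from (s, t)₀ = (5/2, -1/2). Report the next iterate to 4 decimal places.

(0.9319, -0.2617)

At (5/2, -1/2): F = (16.333851, -2.3750).
Jacobian J = [[2·s + 5·t^2 + 2, 10·s·t - 2·cos(t)], [-4·s·t - 4·s + 3·t^2, -2·s^2 + 6·s·t + 2]].
At the point, J = [[8.2500, -14.255165], [-4.2500, -18.0000]] (det J = -209.084452).
Solving J·Δ = −F gives Δ = (-1.5681, 0.2383).
Then the next iterate is (s, t)₁ = (0.9319, -0.2617).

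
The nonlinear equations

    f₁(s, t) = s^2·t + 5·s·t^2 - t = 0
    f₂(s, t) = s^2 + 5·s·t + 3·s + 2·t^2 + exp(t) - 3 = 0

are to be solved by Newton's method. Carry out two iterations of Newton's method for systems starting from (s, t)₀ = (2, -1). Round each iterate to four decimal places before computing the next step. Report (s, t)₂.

(0.9065, -0.3545)

At (2, -1): F = (7.0000, -0.632121).
Jacobian J = [[2·s·t + 5·t^2, s^2 + 10·s·t - 1], [2·s + 5·t + 3, 5·s + 4·t + exp(t)]].
At the point, J = [[1.0000, -17.0000], [2.0000, 6.367879]] (det J = 40.367879).
Solving J·Δ = −F gives Δ = (-0.8380, 0.3625).
Then the next iterate is (s, t)₁ = (1.1620, -0.6375).
Round to (1.1620, -0.6375) and repeat: F = (2.137940, -0.526206), J = [[0.550481, -7.057506], [2.1365, 3.788612]].
Δ = (-0.2555, 0.2830), so (s, t)₂ = (0.9065, -0.3545).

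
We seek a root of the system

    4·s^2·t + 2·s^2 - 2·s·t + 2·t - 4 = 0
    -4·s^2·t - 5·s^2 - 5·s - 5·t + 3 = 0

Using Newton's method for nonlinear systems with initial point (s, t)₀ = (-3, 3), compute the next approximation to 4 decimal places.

(-1.9377, 1.8547)

At (-3, 3): F = (146.0000, -150.0000).
Jacobian J = [[8·s·t + 4·s - 2·t, 4·s^2 - 2·s + 2], [-8·s·t - 10·s - 5, -4·s^2 - 5]].
At the point, J = [[-90.0000, 44.0000], [97.0000, -41.0000]] (det J = -578.0000).
Solving J·Δ = −F gives Δ = (1.0623, -1.1453).
Then the next iterate is (s, t)₁ = (-1.9377, 1.8547).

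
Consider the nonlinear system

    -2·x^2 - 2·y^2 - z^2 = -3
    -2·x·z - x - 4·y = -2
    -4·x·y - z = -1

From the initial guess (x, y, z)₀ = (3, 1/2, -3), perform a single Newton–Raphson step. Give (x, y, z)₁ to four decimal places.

(1.7059, 0.4265, -1.5294)

At (3, 1/2, -3): F = (-24.5000, 15.0000, -2.0000).
Jacobian J = [[-4·x, -4·y, -2·z], [-2·z - 1, -4, -2·x], [-4·y, -4·x, -1]].
At the point, J = [[-12.0000, -2.0000, 6.0000], [5.0000, -4.0000, -6.0000], [-2.0000, -12.0000, -1.0000]] (det J = 374.0000).
Solving J·Δ = −F gives Δ = (-1.2941, -0.0735, 1.4706).
Then the next iterate is (x, y, z)₁ = (1.7059, 0.4265, -1.5294).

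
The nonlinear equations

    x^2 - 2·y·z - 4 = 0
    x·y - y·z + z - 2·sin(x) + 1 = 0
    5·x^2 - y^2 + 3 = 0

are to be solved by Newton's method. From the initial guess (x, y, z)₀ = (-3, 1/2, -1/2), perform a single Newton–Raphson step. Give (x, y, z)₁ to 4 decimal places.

At (-3, 1/2, -1/2): F = (5.5000, -0.467760, 47.7500).
Jacobian J = [[2·x, -2·z, -2·y], [y - 2·cos(x), x - z, -y + 1], [10·x, -2·y, 0]].
At the point, J = [[-6.0000, 1.0000, -1.0000], [2.479985, -2.5000, 0.5000], [-30.0000, -1.0000, 0.0000]] (det J = 59.479985).
Solving J·Δ = −F gives Δ = (1.5672, 0.7336, -3.1696).
Then the next iterate is (x, y, z)₁ = (-1.4328, 1.2336, -3.6696).

(-1.4328, 1.2336, -3.6696)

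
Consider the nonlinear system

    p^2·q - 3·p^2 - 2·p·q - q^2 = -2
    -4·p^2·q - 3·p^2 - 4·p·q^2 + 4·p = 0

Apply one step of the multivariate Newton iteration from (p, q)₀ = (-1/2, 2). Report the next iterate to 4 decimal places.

(-0.1974, 1.5789)

At (-1/2, 2): F = (-0.2500, 3.2500).
Jacobian J = [[2·p·q - 6·p - 2·q, p^2 - 2·p - 2·q], [-8·p·q - 6·p - 4·q^2 + 4, -4·p^2 - 8·p·q]].
At the point, J = [[-3.0000, -2.7500], [-1.0000, 7.0000]] (det J = -23.7500).
Solving J·Δ = −F gives Δ = (0.3026, -0.4211).
Then the next iterate is (p, q)₁ = (-0.1974, 1.5789).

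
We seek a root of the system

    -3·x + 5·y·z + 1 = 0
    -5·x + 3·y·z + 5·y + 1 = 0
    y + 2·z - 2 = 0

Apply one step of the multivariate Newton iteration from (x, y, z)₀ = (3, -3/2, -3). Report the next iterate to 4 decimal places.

(-2.7549, -1.8431, 1.9216)

At (3, -3/2, -3): F = (14.5000, -8.0000, -9.5000).
Jacobian J = [[-3, 5·z, 5·y], [-5, 3·z + 5, 3·y], [0, 1, 2]].
At the point, J = [[-3.0000, -15.0000, -7.5000], [-5.0000, -4.0000, -4.5000], [0.0000, 1.0000, 2.0000]] (det J = -102.0000).
Solving J·Δ = −F gives Δ = (-5.7549, -0.3431, 4.9216).
Then the next iterate is (x, y, z)₁ = (-2.7549, -1.8431, 1.9216).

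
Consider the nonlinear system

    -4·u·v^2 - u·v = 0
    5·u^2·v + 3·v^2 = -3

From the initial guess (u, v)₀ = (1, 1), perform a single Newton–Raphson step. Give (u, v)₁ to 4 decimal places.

At (1, 1): F = (-5.0000, 11.0000).
Jacobian J = [[-4·v^2 - v, -8·u·v - u], [10·u·v, 5·u^2 + 6·v]].
At the point, J = [[-5.0000, -9.0000], [10.0000, 11.0000]] (det J = 35.0000).
Solving J·Δ = −F gives Δ = (-1.2571, 0.1429).
Then the next iterate is (u, v)₁ = (-0.2571, 1.1429).

(-0.2571, 1.1429)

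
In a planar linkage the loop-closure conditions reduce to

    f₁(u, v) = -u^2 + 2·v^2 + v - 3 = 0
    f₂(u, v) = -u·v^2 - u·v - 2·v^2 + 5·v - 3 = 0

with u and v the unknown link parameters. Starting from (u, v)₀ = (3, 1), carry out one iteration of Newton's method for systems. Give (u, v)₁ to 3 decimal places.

At (3, 1): F = (-9.000, -6.000).
Jacobian J = [[-2·u, 4·v + 1], [-v^2 - v, -2·u·v - u - 4·v + 5]].
At the point, J = [[-6.000, 5.000], [-2.000, -8.000]] (det J = 58.000).
Solving J·Δ = −F gives Δ = (-1.759, -0.310).
Then the next iterate is (u, v)₁ = (1.241, 0.690).

(1.241, 0.690)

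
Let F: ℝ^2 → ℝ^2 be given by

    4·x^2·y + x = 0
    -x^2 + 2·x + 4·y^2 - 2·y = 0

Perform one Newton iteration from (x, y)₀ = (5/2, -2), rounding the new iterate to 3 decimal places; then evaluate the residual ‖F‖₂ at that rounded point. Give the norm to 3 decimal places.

12.963

At (5/2, -2): F = (-47.500, 18.750).
Jacobian J = [[8·x·y + 1, 4·x^2], [-2·x + 2, 8·y - 2]].
At the point, J = [[-39.000, 25.000], [-3.000, -18.000]] (det J = 777.000).
Solving J·Δ = −F gives Δ = (-0.497, 1.125).
Then the next iterate is (x, y)₁ = (2.003, -0.875).
Re-evaluating at (2.003, -0.875): F = (-12.03903, 4.80649), so ‖F‖₂ = 12.963.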